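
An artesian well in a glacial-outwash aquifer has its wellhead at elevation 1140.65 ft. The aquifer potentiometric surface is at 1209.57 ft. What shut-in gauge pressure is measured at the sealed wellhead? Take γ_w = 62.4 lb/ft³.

Head above the cap: Δh = 1209.57 − 1140.65 = 68.92 ft.
P = γΔh/144 = 62.4 × 68.92 / 144 = 29.9 psi.

P ≈ 29.9 psi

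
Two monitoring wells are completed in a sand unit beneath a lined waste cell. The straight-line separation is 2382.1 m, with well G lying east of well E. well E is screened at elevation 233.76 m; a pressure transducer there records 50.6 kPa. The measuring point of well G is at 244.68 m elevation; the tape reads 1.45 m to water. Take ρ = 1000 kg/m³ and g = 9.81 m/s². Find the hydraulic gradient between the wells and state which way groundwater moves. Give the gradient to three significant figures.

Pressure head at well E: ψ = P/(ρg) = 50.6×1000 / (1000 × 9.81) = 5.16 m.
Total head at well E: h = z + ψ = 233.76 + 5.16 = 238.92 m.
Total head at well G: h = 244.68 − 1.45 = 243.23 m.
Head difference: h(well E) − h(well G) = 238.92 − 243.23 = -4.31 m.
Hydraulic gradient: i = |Δh| / L = 4.31 / 2382.1 = 0.00181.
Flow is from higher to lower head: from well G toward well E, i.e. toward the west.

i ≈ 0.00181; groundwater flows toward the west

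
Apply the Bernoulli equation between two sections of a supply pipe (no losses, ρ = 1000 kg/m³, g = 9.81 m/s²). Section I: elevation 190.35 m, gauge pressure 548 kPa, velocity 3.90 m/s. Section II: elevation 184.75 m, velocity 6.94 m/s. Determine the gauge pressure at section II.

P₂ ≈ 586 kPa

Pressure head at I: ψ₁ = P₁/(ρg) = 548×1000 / (1000 × 9.81) = 55.86 m.
Velocity heads: v₁²/2g = 3.90²/19.62 = 0.775 m; v₂²/2g = 6.94²/19.62 = 2.455 m.
Total head H = z₁ + ψ₁ + v₁²/2g = 190.35 + 55.86 + 0.775 = 246.98 m.
ψ₂ = H − z₂ − v₂²/2g = 246.98 − 184.75 − 2.455 = 59.77 m.
P₂ = ρgψ₂ = 1000 × 9.81 × 59.77 ≈ 586 kPa.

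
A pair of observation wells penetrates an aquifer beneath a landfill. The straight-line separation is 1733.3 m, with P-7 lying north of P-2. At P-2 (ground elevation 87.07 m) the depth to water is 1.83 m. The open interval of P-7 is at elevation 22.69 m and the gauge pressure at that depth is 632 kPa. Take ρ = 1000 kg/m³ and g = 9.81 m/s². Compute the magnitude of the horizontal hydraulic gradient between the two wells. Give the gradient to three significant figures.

i ≈ 0.00108

Total head at P-2: h = 87.07 − 1.83 = 85.24 m.
Pressure head at P-7: ψ = P/(ρg) = 632×1000 / (1000 × 9.81) = 64.42 m.
Total head at P-7: h = z + ψ = 22.69 + 64.42 = 87.11 m.
Head difference: h(P-2) − h(P-7) = 85.24 − 87.11 = -1.87 m.
Hydraulic gradient: i = |Δh| / L = 1.87 / 1733.3 = 0.00108.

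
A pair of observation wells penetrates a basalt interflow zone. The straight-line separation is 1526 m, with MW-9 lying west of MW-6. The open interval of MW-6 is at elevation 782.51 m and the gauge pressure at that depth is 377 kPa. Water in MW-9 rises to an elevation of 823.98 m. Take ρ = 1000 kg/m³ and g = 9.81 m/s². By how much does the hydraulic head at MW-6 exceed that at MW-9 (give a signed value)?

Pressure head at MW-6: ψ = P/(ρg) = 377×1000 / (1000 × 9.81) = 38.43 m.
Total head at MW-6: h = z + ψ = 782.51 + 38.43 = 820.94 m.
Total head at MW-9: h = 823.98 m (water level in the piezometer is the total head).
Head difference: h(MW-6) − h(MW-9) = 820.94 − 823.98 = -3.04 m.

Δh ≈ -3.04 m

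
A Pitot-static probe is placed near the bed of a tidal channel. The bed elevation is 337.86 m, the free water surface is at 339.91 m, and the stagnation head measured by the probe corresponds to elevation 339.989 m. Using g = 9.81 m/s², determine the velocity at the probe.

Near the bed, under hydrostatic conditions, the piezometric head (z + ψ) equals the free-surface elevation, 339.91 m.
Velocity head = total − piezometric = 339.989 − 339.91 = 0.079 m.
v = √(2g·h_v) = √(2 × 9.81 × 0.079) = 1.24 m/s.

v ≈ 1.24 m/s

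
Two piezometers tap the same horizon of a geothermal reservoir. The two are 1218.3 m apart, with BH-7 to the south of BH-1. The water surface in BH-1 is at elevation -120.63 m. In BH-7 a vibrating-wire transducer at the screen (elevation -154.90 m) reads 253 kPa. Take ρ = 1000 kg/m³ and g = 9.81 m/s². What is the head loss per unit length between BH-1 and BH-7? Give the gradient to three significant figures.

i ≈ 0.00696 m/m

Total head at BH-1: h = -120.63 m (water level in the piezometer is the total head).
Pressure head at BH-7: ψ = P/(ρg) = 253×1000 / (1000 × 9.81) = 25.79 m.
Total head at BH-7: h = z + ψ = -154.90 + 25.79 = -129.11 m.
Head difference: h(BH-1) − h(BH-7) = -120.63 − (-129.11) = 8.48 m.
Hydraulic gradient: i = |Δh| / L = 8.48 / 1218.3 = 0.00696.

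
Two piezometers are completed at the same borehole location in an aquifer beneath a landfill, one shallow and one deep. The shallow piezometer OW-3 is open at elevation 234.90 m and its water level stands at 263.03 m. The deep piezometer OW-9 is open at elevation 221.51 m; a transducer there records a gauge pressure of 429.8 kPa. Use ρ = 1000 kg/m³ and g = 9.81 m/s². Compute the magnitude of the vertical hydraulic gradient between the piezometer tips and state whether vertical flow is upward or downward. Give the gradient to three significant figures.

Total head at OW-3: h = 263.03 m (water level in the standpipe).
Pressure head at OW-9: ψ = P/(ρg) = 429.8×1000 / (1000 × 9.81) = 43.81 m.
Total head at OW-9: h = z + ψ = 221.51 + 43.81 = 265.32 m.
Δh = h(OW-3) − h(OW-9) = 263.03 − 265.32 = -2.29 m.
Vertical separation Δz = 234.90 − 221.51 = 13.39 m.
|i_v| = |Δh| / Δz = 2.29 / 13.39 = 0.171.
Head is higher in the deep piezometer, so vertical flow is upward (discharge condition).

|i_v| ≈ 0.171; vertical flow is upward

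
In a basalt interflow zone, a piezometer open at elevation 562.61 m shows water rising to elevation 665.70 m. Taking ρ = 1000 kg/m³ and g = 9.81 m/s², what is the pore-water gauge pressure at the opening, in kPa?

P ≈ 1010 kPa

Pressure head ψ = h − z = 665.70 − 562.61 = 103.09 m.
P = ρgψ = 1000 × 9.81 × 103.09 = 1011313 Pa ≈ 1010 kPa.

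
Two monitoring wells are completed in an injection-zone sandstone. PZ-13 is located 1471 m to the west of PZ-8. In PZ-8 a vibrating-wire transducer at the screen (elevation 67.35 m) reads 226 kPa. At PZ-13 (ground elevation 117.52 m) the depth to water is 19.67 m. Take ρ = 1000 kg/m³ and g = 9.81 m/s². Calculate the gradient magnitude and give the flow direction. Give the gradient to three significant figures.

i ≈ 0.00507; groundwater flows toward the east

Pressure head at PZ-8: ψ = P/(ρg) = 226×1000 / (1000 × 9.81) = 23.04 m.
Total head at PZ-8: h = z + ψ = 67.35 + 23.04 = 90.39 m.
Total head at PZ-13: h = 117.52 − 19.67 = 97.85 m.
Head difference: h(PZ-8) − h(PZ-13) = 90.39 − 97.85 = -7.46 m.
Hydraulic gradient: i = |Δh| / L = 7.46 / 1471 = 0.00507.
Flow is from higher to lower head: from PZ-13 toward PZ-8, i.e. toward the east.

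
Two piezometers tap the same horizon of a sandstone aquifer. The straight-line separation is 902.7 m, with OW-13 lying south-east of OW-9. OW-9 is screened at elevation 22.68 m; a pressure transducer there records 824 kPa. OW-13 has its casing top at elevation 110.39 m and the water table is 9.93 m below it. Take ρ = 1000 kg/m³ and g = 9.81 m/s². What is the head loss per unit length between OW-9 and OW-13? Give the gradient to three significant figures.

Pressure head at OW-9: ψ = P/(ρg) = 824×1000 / (1000 × 9.81) = 84.00 m.
Total head at OW-9: h = z + ψ = 22.68 + 84.00 = 106.68 m.
Total head at OW-13: h = 110.39 − 9.93 = 100.46 m.
Head difference: h(OW-9) − h(OW-13) = 106.68 − 100.46 = 6.22 m.
Hydraulic gradient: i = |Δh| / L = 6.22 / 902.7 = 0.00689.

i ≈ 0.00689 m/m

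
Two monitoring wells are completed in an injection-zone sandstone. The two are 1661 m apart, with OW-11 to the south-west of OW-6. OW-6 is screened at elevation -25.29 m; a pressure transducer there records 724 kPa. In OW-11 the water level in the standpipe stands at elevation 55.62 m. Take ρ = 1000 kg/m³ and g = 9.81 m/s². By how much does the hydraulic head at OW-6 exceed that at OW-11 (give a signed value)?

Pressure head at OW-6: ψ = P/(ρg) = 724×1000 / (1000 × 9.81) = 73.80 m.
Total head at OW-6: h = z + ψ = -25.29 + 73.80 = 48.51 m.
Total head at OW-11: h = 55.62 m (water level in the piezometer is the total head).
Head difference: h(OW-6) − h(OW-11) = 48.51 − 55.62 = -7.11 m.

Δh ≈ -7.11 m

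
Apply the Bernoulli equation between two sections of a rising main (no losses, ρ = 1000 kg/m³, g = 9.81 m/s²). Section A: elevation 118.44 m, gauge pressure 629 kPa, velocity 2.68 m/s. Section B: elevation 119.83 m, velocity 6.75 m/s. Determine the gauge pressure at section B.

Pressure head at A: ψ₁ = P₁/(ρg) = 629×1000 / (1000 × 9.81) = 64.12 m.
Velocity heads: v₁²/2g = 2.68²/19.62 = 0.366 m; v₂²/2g = 6.75²/19.62 = 2.322 m.
Total head H = z₁ + ψ₁ + v₁²/2g = 118.44 + 64.12 + 0.366 = 182.93 m.
ψ₂ = H − z₂ − v₂²/2g = 182.93 − 119.83 − 2.322 = 60.78 m.
P₂ = ρgψ₂ = 1000 × 9.81 × 60.78 ≈ 596 kPa.

P₂ ≈ 596 kPa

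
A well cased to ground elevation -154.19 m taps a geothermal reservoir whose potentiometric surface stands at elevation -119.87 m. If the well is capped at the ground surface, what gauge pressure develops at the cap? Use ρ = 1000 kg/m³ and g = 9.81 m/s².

Head above the cap: Δh = -119.87 − (-154.19) = 34.32 m.
P = ρgΔh = 1000 × 9.81 × 34.32 = 336679 Pa ≈ 337 kPa.

P ≈ 337 kPa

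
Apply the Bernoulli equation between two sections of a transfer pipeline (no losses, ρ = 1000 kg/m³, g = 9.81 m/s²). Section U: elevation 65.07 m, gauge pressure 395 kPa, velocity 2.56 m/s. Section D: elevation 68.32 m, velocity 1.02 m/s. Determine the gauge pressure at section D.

P₂ ≈ 366 kPa

Pressure head at U: ψ₁ = P₁/(ρg) = 395×1000 / (1000 × 9.81) = 40.27 m.
Velocity heads: v₁²/2g = 2.56²/19.62 = 0.334 m; v₂²/2g = 1.02²/19.62 = 0.053 m.
Total head H = z₁ + ψ₁ + v₁²/2g = 65.07 + 40.27 + 0.334 = 105.67 m.
ψ₂ = H − z₂ − v₂²/2g = 105.67 − 68.32 − 0.053 = 37.30 m.
P₂ = ρgψ₂ = 1000 × 9.81 × 37.30 ≈ 366 kPa.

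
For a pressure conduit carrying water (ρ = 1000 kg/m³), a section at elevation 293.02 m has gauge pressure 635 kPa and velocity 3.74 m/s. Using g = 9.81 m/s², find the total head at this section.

h ≈ 358.46 m

Pressure head ψ = P/(ρg) = 635×1000 / (1000 × 9.81) = 64.73 m.
Velocity head = v²/(2g) = 3.74² / (2 × 9.81) = 0.713 m.
h = z + ψ + v²/(2g) = 293.02 + 64.73 + 0.713 = 358.46 m.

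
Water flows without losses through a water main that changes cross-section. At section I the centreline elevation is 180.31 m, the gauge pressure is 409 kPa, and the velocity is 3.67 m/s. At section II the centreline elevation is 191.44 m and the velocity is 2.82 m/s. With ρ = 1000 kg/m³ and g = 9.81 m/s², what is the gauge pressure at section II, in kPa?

P₂ ≈ 303 kPa

Pressure head at I: ψ₁ = P₁/(ρg) = 409×1000 / (1000 × 9.81) = 41.69 m.
Velocity heads: v₁²/2g = 3.67²/19.62 = 0.686 m; v₂²/2g = 2.82²/19.62 = 0.405 m.
Total head H = z₁ + ψ₁ + v₁²/2g = 180.31 + 41.69 + 0.686 = 222.69 m.
ψ₂ = H − z₂ − v₂²/2g = 222.69 − 191.44 − 0.405 = 30.84 m.
P₂ = ρgψ₂ = 1000 × 9.81 × 30.84 ≈ 303 kPa.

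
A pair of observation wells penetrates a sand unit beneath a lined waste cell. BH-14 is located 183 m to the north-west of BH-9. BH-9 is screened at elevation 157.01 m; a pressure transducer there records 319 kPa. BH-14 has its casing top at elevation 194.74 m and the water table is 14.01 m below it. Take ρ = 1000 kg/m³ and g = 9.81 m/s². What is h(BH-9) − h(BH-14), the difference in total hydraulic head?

Pressure head at BH-9: ψ = P/(ρg) = 319×1000 / (1000 × 9.81) = 32.52 m.
Total head at BH-9: h = z + ψ = 157.01 + 32.52 = 189.53 m.
Total head at BH-14: h = 194.74 − 14.01 = 180.73 m.
Head difference: h(BH-9) − h(BH-14) = 189.53 − 180.73 = 8.80 m.

Δh ≈ 8.80 m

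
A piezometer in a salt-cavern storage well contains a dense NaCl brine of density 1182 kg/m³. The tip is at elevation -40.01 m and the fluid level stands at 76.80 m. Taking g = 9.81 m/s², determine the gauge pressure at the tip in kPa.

P ≈ 1350 kPa

Pressure head ψ = h − z = 76.80 − (-40.01) = 116.81 m.
P = ρgψ = 1182 × 9.81 × 116.81 = 1354461 Pa ≈ 1350 kPa.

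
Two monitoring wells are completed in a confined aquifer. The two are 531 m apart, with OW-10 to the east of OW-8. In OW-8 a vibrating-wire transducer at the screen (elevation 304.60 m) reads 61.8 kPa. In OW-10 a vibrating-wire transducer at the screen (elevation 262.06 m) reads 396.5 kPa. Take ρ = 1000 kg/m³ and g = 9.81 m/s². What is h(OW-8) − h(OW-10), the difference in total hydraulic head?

Δh ≈ 8.42 m

Pressure head at OW-8: ψ = P/(ρg) = 61.8×1000 / (1000 × 9.81) = 6.30 m.
Total head at OW-8: h = z + ψ = 304.60 + 6.30 = 310.90 m.
Pressure head at OW-10: ψ = P/(ρg) = 396.5×1000 / (1000 × 9.81) = 40.42 m.
Total head at OW-10: h = z + ψ = 262.06 + 40.42 = 302.48 m.
Head difference: h(OW-8) − h(OW-10) = 310.90 − 302.48 = 8.42 m.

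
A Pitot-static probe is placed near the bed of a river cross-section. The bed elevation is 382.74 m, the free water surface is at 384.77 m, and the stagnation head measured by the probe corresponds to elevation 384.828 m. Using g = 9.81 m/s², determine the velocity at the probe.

v ≈ 1.07 m/s

Near the bed, under hydrostatic conditions, the piezometric head (z + ψ) equals the free-surface elevation, 384.77 m.
Velocity head = total − piezometric = 384.828 − 384.77 = 0.058 m.
v = √(2g·h_v) = √(2 × 9.81 × 0.058) = 1.07 m/s.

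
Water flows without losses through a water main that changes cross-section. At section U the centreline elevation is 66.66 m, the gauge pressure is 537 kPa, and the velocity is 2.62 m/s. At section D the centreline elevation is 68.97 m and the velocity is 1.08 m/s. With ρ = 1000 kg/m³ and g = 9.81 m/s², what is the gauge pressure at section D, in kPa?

Pressure head at U: ψ₁ = P₁/(ρg) = 537×1000 / (1000 × 9.81) = 54.74 m.
Velocity heads: v₁²/2g = 2.62²/19.62 = 0.350 m; v₂²/2g = 1.08²/19.62 = 0.059 m.
Total head H = z₁ + ψ₁ + v₁²/2g = 66.66 + 54.74 + 0.350 = 121.75 m.
ψ₂ = H − z₂ − v₂²/2g = 121.75 − 68.97 − 0.059 = 52.72 m.
P₂ = ρgψ₂ = 1000 × 9.81 × 52.72 ≈ 517 kPa.

P₂ ≈ 517 kPa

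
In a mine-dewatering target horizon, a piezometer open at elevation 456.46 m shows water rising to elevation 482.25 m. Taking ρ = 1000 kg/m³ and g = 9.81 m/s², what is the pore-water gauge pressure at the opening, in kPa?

P ≈ 253 kPa

Pressure head ψ = h − z = 482.25 − 456.46 = 25.79 m.
P = ρgψ = 1000 × 9.81 × 25.79 = 253000 Pa ≈ 253 kPa.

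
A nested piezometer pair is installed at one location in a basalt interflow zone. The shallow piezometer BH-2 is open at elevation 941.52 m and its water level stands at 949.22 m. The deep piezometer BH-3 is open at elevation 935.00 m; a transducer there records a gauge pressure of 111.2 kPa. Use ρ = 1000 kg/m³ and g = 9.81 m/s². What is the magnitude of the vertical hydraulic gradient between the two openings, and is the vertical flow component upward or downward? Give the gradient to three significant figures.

Total head at BH-2: h = 949.22 m (water level in the standpipe).
Pressure head at BH-3: ψ = P/(ρg) = 111.2×1000 / (1000 × 9.81) = 11.34 m.
Total head at BH-3: h = z + ψ = 935.00 + 11.34 = 946.34 m.
Δh = h(BH-2) − h(BH-3) = 949.22 − 946.34 = 2.88 m.
Vertical separation Δz = 941.52 − 935.00 = 6.52 m.
|i_v| = |Δh| / Δz = 2.88 / 6.52 = 0.442.
Head is higher in the shallow piezometer, so vertical flow is downward (recharge condition).

|i_v| ≈ 0.442; vertical flow is downward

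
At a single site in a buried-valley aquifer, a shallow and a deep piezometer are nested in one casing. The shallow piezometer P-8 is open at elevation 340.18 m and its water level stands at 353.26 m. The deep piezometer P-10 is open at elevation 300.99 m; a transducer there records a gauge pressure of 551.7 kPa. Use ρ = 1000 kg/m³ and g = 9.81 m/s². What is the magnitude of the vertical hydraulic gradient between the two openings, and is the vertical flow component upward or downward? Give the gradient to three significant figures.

Total head at P-8: h = 353.26 m (water level in the standpipe).
Pressure head at P-10: ψ = P/(ρg) = 551.7×1000 / (1000 × 9.81) = 56.24 m.
Total head at P-10: h = z + ψ = 300.99 + 56.24 = 357.23 m.
Δh = h(P-8) − h(P-10) = 353.26 − 357.23 = -3.97 m.
Vertical separation Δz = 340.18 − 300.99 = 39.19 m.
|i_v| = |Δh| / Δz = 3.97 / 39.19 = 0.101.
Head is higher in the deep piezometer, so vertical flow is upward (discharge condition).

|i_v| ≈ 0.101; vertical flow is upward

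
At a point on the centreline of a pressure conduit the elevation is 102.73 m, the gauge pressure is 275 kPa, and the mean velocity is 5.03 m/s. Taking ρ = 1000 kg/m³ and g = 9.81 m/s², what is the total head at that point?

h ≈ 132.05 m

Pressure head ψ = P/(ρg) = 275×1000 / (1000 × 9.81) = 28.03 m.
Velocity head = v²/(2g) = 5.03² / (2 × 9.81) = 1.290 m.
h = z + ψ + v²/(2g) = 102.73 + 28.03 + 1.290 = 132.05 m.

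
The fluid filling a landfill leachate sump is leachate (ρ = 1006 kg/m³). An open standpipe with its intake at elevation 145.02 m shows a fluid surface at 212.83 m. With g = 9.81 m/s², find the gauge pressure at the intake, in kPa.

P ≈ 669 kPa

Pressure head ψ = h − z = 212.83 − 145.02 = 67.81 m.
P = ρgψ = 1006 × 9.81 × 67.81 = 669207 Pa ≈ 669 kPa.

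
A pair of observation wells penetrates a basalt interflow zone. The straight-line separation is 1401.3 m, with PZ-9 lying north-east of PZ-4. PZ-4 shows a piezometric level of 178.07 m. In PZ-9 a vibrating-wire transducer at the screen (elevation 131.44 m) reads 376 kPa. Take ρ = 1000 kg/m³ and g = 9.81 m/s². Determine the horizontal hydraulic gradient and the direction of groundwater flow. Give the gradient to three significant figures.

i ≈ 0.00592; groundwater flows toward the north-east

Total head at PZ-4: h = 178.07 m (water level in the piezometer is the total head).
Pressure head at PZ-9: ψ = P/(ρg) = 376×1000 / (1000 × 9.81) = 38.33 m.
Total head at PZ-9: h = z + ψ = 131.44 + 38.33 = 169.77 m.
Head difference: h(PZ-4) − h(PZ-9) = 178.07 − 169.77 = 8.30 m.
Hydraulic gradient: i = |Δh| / L = 8.30 / 1401.3 = 0.00592.
Flow is from higher to lower head: from PZ-4 toward PZ-9, i.e. toward the north-east.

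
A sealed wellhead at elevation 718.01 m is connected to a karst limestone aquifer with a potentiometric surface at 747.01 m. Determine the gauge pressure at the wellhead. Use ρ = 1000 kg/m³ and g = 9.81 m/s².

P ≈ 284 kPa

Head above the cap: Δh = 747.01 − 718.01 = 29.00 m.
P = ρgΔh = 1000 × 9.81 × 29.00 = 284490 Pa ≈ 284 kPa.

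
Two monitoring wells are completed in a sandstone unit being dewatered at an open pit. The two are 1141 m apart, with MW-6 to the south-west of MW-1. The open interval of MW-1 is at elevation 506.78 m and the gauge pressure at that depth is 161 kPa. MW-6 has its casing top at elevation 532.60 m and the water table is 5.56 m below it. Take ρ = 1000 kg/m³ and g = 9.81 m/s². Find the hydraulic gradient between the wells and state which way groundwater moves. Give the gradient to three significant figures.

i ≈ 0.00337; groundwater flows toward the north-east

Pressure head at MW-1: ψ = P/(ρg) = 161×1000 / (1000 × 9.81) = 16.41 m.
Total head at MW-1: h = z + ψ = 506.78 + 16.41 = 523.19 m.
Total head at MW-6: h = 532.60 − 5.56 = 527.04 m.
Head difference: h(MW-1) − h(MW-6) = 523.19 − 527.04 = -3.85 m.
Hydraulic gradient: i = |Δh| / L = 3.85 / 1141 = 0.00337.
Flow is from higher to lower head: from MW-6 toward MW-1, i.e. toward the north-east.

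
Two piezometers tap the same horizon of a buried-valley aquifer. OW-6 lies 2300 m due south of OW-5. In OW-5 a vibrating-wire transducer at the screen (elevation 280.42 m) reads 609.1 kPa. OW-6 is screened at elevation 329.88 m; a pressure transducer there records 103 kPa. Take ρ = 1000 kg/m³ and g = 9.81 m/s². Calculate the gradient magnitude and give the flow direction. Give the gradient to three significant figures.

Pressure head at OW-5: ψ = P/(ρg) = 609.1×1000 / (1000 × 9.81) = 62.09 m.
Total head at OW-5: h = z + ψ = 280.42 + 62.09 = 342.51 m.
Pressure head at OW-6: ψ = P/(ρg) = 103×1000 / (1000 × 9.81) = 10.50 m.
Total head at OW-6: h = z + ψ = 329.88 + 10.50 = 340.38 m.
Head difference: h(OW-5) − h(OW-6) = 342.51 − 340.38 = 2.13 m.
Hydraulic gradient: i = |Δh| / L = 2.13 / 2300 = 0.000926.
Flow is from higher to lower head: from OW-5 toward OW-6, i.e. toward the south.

i ≈ 0.000926; groundwater flows toward the south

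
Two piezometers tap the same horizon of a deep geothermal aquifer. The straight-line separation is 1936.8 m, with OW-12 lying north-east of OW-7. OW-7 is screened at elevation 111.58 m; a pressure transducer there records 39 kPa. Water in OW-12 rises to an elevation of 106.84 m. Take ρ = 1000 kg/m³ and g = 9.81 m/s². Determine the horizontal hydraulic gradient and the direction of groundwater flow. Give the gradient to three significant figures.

i ≈ 0.00450; groundwater flows toward the north-east

Pressure head at OW-7: ψ = P/(ρg) = 39×1000 / (1000 × 9.81) = 3.98 m.
Total head at OW-7: h = z + ψ = 111.58 + 3.98 = 115.56 m.
Total head at OW-12: h = 106.84 m (water level in the piezometer is the total head).
Head difference: h(OW-7) − h(OW-12) = 115.56 − 106.84 = 8.72 m.
Hydraulic gradient: i = |Δh| / L = 8.72 / 1936.8 = 0.00450.
Flow is from higher to lower head: from OW-7 toward OW-12, i.e. toward the north-east.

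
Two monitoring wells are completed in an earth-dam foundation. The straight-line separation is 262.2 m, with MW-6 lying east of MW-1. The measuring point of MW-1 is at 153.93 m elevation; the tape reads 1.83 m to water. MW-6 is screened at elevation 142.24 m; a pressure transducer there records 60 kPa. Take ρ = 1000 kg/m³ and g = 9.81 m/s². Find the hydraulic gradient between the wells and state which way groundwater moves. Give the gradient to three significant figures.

i ≈ 0.0143; groundwater flows toward the east

Total head at MW-1: h = 153.93 − 1.83 = 152.10 m.
Pressure head at MW-6: ψ = P/(ρg) = 60×1000 / (1000 × 9.81) = 6.12 m.
Total head at MW-6: h = z + ψ = 142.24 + 6.12 = 148.36 m.
Head difference: h(MW-1) − h(MW-6) = 152.10 − 148.36 = 3.74 m.
Hydraulic gradient: i = |Δh| / L = 3.74 / 262.2 = 0.0143.
Flow is from higher to lower head: from MW-1 toward MW-6, i.e. toward the east.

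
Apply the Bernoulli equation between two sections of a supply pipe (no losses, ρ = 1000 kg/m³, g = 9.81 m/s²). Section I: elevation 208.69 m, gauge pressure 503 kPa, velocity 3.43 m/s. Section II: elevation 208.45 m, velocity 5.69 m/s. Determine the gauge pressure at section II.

Pressure head at I: ψ₁ = P₁/(ρg) = 503×1000 / (1000 × 9.81) = 51.27 m.
Velocity heads: v₁²/2g = 3.43²/19.62 = 0.600 m; v₂²/2g = 5.69²/19.62 = 1.650 m.
Total head H = z₁ + ψ₁ + v₁²/2g = 208.69 + 51.27 + 0.600 = 260.56 m.
ψ₂ = H − z₂ − v₂²/2g = 260.56 − 208.45 − 1.650 = 50.46 m.
P₂ = ρgψ₂ = 1000 × 9.81 × 50.46 ≈ 495 kPa.

P₂ ≈ 495 kPa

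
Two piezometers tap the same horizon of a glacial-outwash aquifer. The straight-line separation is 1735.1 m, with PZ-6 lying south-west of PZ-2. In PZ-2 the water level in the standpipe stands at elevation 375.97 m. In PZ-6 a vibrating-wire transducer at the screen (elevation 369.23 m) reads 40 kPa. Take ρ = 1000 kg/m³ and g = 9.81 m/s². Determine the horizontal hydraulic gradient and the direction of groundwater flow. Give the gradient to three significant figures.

i ≈ 0.00153; groundwater flows toward the south-west

Total head at PZ-2: h = 375.97 m (water level in the piezometer is the total head).
Pressure head at PZ-6: ψ = P/(ρg) = 40×1000 / (1000 × 9.81) = 4.08 m.
Total head at PZ-6: h = z + ψ = 369.23 + 4.08 = 373.31 m.
Head difference: h(PZ-2) − h(PZ-6) = 375.97 − 373.31 = 2.66 m.
Hydraulic gradient: i = |Δh| / L = 2.66 / 1735.1 = 0.00153.
Flow is from higher to lower head: from PZ-2 toward PZ-6, i.e. toward the south-west.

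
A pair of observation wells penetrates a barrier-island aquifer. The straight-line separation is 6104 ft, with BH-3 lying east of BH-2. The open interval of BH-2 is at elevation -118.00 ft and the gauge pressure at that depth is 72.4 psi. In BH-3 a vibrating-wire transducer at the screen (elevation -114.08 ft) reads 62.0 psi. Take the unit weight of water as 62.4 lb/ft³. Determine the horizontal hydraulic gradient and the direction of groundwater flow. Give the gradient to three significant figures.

i ≈ 0.00329; groundwater flows toward the east

Pressure head at BH-2: ψ = 144·P/γ = 144 × 72.4 / 62.4 = 167.08 ft.
Total head at BH-2: h = z + ψ = -118.00 + 167.08 = 49.08 ft.
Pressure head at BH-3: ψ = 144·P/γ = 144 × 62.0 / 62.4 = 143.08 ft.
Total head at BH-3: h = z + ψ = -114.08 + 143.08 = 29.00 ft.
Head difference: h(BH-2) − h(BH-3) = 49.08 − 29.00 = 20.08 ft.
Hydraulic gradient: i = |Δh| / L = 20.08 / 6104 = 0.00329.
Flow is from higher to lower head: from BH-2 toward BH-3, i.e. toward the east.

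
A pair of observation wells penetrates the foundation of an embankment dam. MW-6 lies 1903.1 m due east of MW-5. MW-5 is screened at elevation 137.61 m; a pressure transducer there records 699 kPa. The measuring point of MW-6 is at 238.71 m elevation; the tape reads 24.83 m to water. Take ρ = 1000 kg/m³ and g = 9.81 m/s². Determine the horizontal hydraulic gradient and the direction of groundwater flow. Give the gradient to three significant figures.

i ≈ 0.00264; groundwater flows toward the west

Pressure head at MW-5: ψ = P/(ρg) = 699×1000 / (1000 × 9.81) = 71.25 m.
Total head at MW-5: h = z + ψ = 137.61 + 71.25 = 208.86 m.
Total head at MW-6: h = 238.71 − 24.83 = 213.88 m.
Head difference: h(MW-5) − h(MW-6) = 208.86 − 213.88 = -5.02 m.
Hydraulic gradient: i = |Δh| / L = 5.02 / 1903.1 = 0.00264.
Flow is from higher to lower head: from MW-6 toward MW-5, i.e. toward the west.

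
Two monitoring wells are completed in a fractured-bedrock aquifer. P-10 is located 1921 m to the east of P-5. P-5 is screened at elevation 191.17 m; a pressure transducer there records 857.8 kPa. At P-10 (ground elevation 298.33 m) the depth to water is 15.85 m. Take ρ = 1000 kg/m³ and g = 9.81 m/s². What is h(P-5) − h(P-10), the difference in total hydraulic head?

Δh ≈ -3.87 m

Pressure head at P-5: ψ = P/(ρg) = 857.8×1000 / (1000 × 9.81) = 87.44 m.
Total head at P-5: h = z + ψ = 191.17 + 87.44 = 278.61 m.
Total head at P-10: h = 298.33 − 15.85 = 282.48 m.
Head difference: h(P-5) − h(P-10) = 278.61 − 282.48 = -3.87 m.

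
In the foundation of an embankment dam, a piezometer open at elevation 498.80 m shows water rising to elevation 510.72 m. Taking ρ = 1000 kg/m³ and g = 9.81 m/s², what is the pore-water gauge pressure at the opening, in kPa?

Pressure head ψ = h − z = 510.72 − 498.80 = 11.92 m.
P = ρgψ = 1000 × 9.81 × 11.92 = 116935 Pa ≈ 117 kPa.

P ≈ 117 kPa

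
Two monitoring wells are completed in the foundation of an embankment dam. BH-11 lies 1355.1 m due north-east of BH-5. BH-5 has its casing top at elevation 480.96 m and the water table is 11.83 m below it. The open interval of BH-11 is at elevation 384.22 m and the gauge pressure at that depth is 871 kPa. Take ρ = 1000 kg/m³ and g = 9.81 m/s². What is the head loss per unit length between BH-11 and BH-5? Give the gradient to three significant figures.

i ≈ 0.00286 m/m

Total head at BH-5: h = 480.96 − 11.83 = 469.13 m.
Pressure head at BH-11: ψ = P/(ρg) = 871×1000 / (1000 × 9.81) = 88.79 m.
Total head at BH-11: h = z + ψ = 384.22 + 88.79 = 473.01 m.
Head difference: h(BH-5) − h(BH-11) = 469.13 − 473.01 = -3.88 m.
Hydraulic gradient: i = |Δh| / L = 3.88 / 1355.1 = 0.00286.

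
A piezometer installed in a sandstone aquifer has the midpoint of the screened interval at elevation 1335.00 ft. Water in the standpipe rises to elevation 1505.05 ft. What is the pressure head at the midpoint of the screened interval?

Total head h = 1505.05 ft (the water-surface elevation in the piezometer).
Pressure head ψ = h − z = 1505.05 − 1335.00 = 170.05 ft.

ψ ≈ 170.05 ft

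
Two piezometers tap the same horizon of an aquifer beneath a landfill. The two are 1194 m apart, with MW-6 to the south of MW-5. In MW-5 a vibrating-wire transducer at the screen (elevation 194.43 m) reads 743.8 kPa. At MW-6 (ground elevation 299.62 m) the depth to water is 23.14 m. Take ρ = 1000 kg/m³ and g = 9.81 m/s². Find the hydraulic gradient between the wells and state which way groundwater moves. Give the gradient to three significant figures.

i ≈ 0.00522; groundwater flows toward the north

Pressure head at MW-5: ψ = P/(ρg) = 743.8×1000 / (1000 × 9.81) = 75.82 m.
Total head at MW-5: h = z + ψ = 194.43 + 75.82 = 270.25 m.
Total head at MW-6: h = 299.62 − 23.14 = 276.48 m.
Head difference: h(MW-5) − h(MW-6) = 270.25 − 276.48 = -6.23 m.
Hydraulic gradient: i = |Δh| / L = 6.23 / 1194 = 0.00522.
Flow is from higher to lower head: from MW-6 toward MW-5, i.e. toward the north.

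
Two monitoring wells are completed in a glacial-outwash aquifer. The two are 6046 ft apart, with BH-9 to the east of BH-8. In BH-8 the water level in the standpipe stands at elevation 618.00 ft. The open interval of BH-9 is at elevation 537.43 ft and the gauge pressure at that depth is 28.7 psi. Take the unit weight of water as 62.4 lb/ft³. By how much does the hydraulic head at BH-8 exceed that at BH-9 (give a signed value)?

Total head at BH-8: h = 618.00 ft (water level in the piezometer is the total head).
Pressure head at BH-9: ψ = 144·P/γ = 144 × 28.7 / 62.4 = 66.23 ft.
Total head at BH-9: h = z + ψ = 537.43 + 66.23 = 603.66 ft.
Head difference: h(BH-8) − h(BH-9) = 618.00 − 603.66 = 14.34 ft.

Δh ≈ 14.34 ft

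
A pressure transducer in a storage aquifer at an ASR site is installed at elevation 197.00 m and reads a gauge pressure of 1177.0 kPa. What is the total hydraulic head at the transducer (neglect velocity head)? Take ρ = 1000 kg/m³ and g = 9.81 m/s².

ψ = P/(ρg) = 1177.0×1000 / (1000 × 9.81) = 119.98 m.
h = z + ψ = 197.00 + 119.98 = 316.98 m.

h ≈ 316.98 m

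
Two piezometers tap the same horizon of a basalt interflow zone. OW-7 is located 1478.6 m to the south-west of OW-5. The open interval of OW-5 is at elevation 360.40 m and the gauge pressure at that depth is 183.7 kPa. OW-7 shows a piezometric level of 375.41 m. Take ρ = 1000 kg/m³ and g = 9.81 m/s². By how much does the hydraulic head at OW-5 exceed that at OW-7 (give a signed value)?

Δh ≈ 3.72 m

Pressure head at OW-5: ψ = P/(ρg) = 183.7×1000 / (1000 × 9.81) = 18.73 m.
Total head at OW-5: h = z + ψ = 360.40 + 18.73 = 379.13 m.
Total head at OW-7: h = 375.41 m (water level in the piezometer is the total head).
Head difference: h(OW-5) − h(OW-7) = 379.13 − 375.41 = 3.72 m.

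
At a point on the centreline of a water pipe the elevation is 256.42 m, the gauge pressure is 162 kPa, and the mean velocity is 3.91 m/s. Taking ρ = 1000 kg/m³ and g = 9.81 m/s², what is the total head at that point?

h ≈ 273.71 m

Pressure head ψ = P/(ρg) = 162×1000 / (1000 × 9.81) = 16.51 m.
Velocity head = v²/(2g) = 3.91² / (2 × 9.81) = 0.779 m.
h = z + ψ + v²/(2g) = 256.42 + 16.51 + 0.779 = 273.71 m.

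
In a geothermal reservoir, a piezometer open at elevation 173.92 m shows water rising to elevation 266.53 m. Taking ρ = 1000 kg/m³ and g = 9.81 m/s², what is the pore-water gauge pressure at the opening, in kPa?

P ≈ 909 kPa

Pressure head ψ = h − z = 266.53 − 173.92 = 92.61 m.
P = ρgψ = 1000 × 9.81 × 92.61 = 908504 Pa ≈ 909 kPa.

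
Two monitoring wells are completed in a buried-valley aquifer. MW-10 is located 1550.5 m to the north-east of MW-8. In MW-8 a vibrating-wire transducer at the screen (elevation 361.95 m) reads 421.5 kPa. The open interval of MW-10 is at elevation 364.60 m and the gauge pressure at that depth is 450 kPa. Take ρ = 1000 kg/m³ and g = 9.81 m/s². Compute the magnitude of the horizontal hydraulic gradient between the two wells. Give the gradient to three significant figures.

Pressure head at MW-8: ψ = P/(ρg) = 421.5×1000 / (1000 × 9.81) = 42.97 m.
Total head at MW-8: h = z + ψ = 361.95 + 42.97 = 404.92 m.
Pressure head at MW-10: ψ = P/(ρg) = 450×1000 / (1000 × 9.81) = 45.87 m.
Total head at MW-10: h = z + ψ = 364.60 + 45.87 = 410.47 m.
Head difference: h(MW-8) − h(MW-10) = 404.92 − 410.47 = -5.55 m.
Hydraulic gradient: i = |Δh| / L = 5.55 / 1550.5 = 0.00358.

i ≈ 0.00358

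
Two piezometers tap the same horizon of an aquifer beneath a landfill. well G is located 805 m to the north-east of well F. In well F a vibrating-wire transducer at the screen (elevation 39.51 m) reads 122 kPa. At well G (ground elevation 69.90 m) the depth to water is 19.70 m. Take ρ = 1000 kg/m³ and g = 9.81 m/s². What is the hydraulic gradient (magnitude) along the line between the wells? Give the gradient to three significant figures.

i ≈ 0.00217

Pressure head at well F: ψ = P/(ρg) = 122×1000 / (1000 × 9.81) = 12.44 m.
Total head at well F: h = z + ψ = 39.51 + 12.44 = 51.95 m.
Total head at well G: h = 69.90 − 19.70 = 50.20 m.
Head difference: h(well F) − h(well G) = 51.95 − 50.20 = 1.75 m.
Hydraulic gradient: i = |Δh| / L = 1.75 / 805 = 0.00217.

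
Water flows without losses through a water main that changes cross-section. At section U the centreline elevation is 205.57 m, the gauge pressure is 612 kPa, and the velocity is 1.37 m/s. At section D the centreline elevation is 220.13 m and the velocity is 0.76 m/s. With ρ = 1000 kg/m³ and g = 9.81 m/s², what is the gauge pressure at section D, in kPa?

P₂ ≈ 470 kPa

Pressure head at U: ψ₁ = P₁/(ρg) = 612×1000 / (1000 × 9.81) = 62.39 m.
Velocity heads: v₁²/2g = 1.37²/19.62 = 0.096 m; v₂²/2g = 0.76²/19.62 = 0.029 m.
Total head H = z₁ + ψ₁ + v₁²/2g = 205.57 + 62.39 + 0.096 = 268.06 m.
ψ₂ = H − z₂ − v₂²/2g = 268.06 − 220.13 − 0.029 = 47.90 m.
P₂ = ρgψ₂ = 1000 × 9.81 × 47.90 ≈ 470 kPa.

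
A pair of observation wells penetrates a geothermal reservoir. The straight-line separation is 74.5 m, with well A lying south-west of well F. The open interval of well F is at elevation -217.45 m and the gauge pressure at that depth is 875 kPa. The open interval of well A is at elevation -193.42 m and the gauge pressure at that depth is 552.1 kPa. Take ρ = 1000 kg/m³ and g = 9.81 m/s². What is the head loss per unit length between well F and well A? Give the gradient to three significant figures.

Pressure head at well F: ψ = P/(ρg) = 875×1000 / (1000 × 9.81) = 89.19 m.
Total head at well F: h = z + ψ = -217.45 + 89.19 = -128.26 m.
Pressure head at well A: ψ = P/(ρg) = 552.1×1000 / (1000 × 9.81) = 56.28 m.
Total head at well A: h = z + ψ = -193.42 + 56.28 = -137.14 m.
Head difference: h(well F) − h(well A) = -128.26 − (-137.14) = 8.88 m.
Hydraulic gradient: i = |Δh| / L = 8.88 / 74.5 = 0.119.

i ≈ 0.119 m/m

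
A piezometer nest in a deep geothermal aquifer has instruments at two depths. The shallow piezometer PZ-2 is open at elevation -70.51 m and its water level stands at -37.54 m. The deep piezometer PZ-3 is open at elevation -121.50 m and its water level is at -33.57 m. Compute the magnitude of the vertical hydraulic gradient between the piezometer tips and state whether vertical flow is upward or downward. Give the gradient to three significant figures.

Total head at PZ-2: h = -37.54 m (water level in the standpipe).
Total head at PZ-3: h = -33.57 m.
Δh = h(PZ-2) − h(PZ-3) = -37.54 − (-33.57) = -3.97 m.
Vertical separation Δz = -70.51 − (-121.50) = 50.99 m.
|i_v| = |Δh| / Δz = 3.97 / 50.99 = 0.0779.
Head is higher in the deep piezometer, so vertical flow is upward (discharge condition).

|i_v| ≈ 0.0779; vertical flow is upward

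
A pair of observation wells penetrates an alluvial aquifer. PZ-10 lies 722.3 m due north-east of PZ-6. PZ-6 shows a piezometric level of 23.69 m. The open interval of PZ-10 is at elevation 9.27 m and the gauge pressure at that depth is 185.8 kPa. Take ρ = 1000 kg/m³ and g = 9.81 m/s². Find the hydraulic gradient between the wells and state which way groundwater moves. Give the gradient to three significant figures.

Total head at PZ-6: h = 23.69 m (water level in the piezometer is the total head).
Pressure head at PZ-10: ψ = P/(ρg) = 185.8×1000 / (1000 × 9.81) = 18.94 m.
Total head at PZ-10: h = z + ψ = 9.27 + 18.94 = 28.21 m.
Head difference: h(PZ-6) − h(PZ-10) = 23.69 − 28.21 = -4.52 m.
Hydraulic gradient: i = |Δh| / L = 4.52 / 722.3 = 0.00626.
Flow is from higher to lower head: from PZ-10 toward PZ-6, i.e. toward the south-west.

i ≈ 0.00626; groundwater flows toward the south-west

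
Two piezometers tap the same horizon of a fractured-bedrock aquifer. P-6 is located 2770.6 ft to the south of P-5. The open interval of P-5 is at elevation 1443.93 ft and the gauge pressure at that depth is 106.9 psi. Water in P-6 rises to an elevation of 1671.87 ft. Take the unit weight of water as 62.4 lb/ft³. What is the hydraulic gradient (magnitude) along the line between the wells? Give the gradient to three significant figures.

Pressure head at P-5: ψ = 144·P/γ = 144 × 106.9 / 62.4 = 246.69 ft.
Total head at P-5: h = z + ψ = 1443.93 + 246.69 = 1690.62 ft.
Total head at P-6: h = 1671.87 ft (water level in the piezometer is the total head).
Head difference: h(P-5) − h(P-6) = 1690.62 − 1671.87 = 18.75 ft.
Hydraulic gradient: i = |Δh| / L = 18.75 / 2770.6 = 0.00677.

i ≈ 0.00677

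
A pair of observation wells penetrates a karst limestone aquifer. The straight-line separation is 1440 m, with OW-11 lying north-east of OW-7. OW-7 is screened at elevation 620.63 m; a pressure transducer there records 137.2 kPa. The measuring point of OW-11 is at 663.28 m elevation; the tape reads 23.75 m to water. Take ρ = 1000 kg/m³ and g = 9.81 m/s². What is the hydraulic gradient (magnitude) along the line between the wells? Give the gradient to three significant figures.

Pressure head at OW-7: ψ = P/(ρg) = 137.2×1000 / (1000 × 9.81) = 13.99 m.
Total head at OW-7: h = z + ψ = 620.63 + 13.99 = 634.62 m.
Total head at OW-11: h = 663.28 − 23.75 = 639.53 m.
Head difference: h(OW-7) − h(OW-11) = 634.62 − 639.53 = -4.91 m.
Hydraulic gradient: i = |Δh| / L = 4.91 / 1440 = 0.00341.

i ≈ 0.00341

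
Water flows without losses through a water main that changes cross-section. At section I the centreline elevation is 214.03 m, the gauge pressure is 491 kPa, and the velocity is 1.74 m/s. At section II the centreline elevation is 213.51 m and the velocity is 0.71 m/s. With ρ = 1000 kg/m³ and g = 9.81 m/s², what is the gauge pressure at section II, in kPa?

Pressure head at I: ψ₁ = P₁/(ρg) = 491×1000 / (1000 × 9.81) = 50.05 m.
Velocity heads: v₁²/2g = 1.74²/19.62 = 0.154 m; v₂²/2g = 0.71²/19.62 = 0.026 m.
Total head H = z₁ + ψ₁ + v₁²/2g = 214.03 + 50.05 + 0.154 = 264.23 m.
ψ₂ = H − z₂ − v₂²/2g = 264.23 − 213.51 − 0.026 = 50.69 m.
P₂ = ρgψ₂ = 1000 × 9.81 × 50.69 ≈ 497 kPa.

P₂ ≈ 497 kPa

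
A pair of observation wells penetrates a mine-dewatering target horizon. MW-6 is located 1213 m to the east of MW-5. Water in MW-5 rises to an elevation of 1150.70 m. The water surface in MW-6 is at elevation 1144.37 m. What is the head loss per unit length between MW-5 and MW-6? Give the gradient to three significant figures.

Total head at MW-5: h = 1150.70 m (water level in the piezometer is the total head).
Total head at MW-6: h = 1144.37 m (water level in the piezometer is the total head).
Head difference: h(MW-5) − h(MW-6) = 1150.70 − 1144.37 = 6.33 m.
Hydraulic gradient: i = |Δh| / L = 6.33 / 1213 = 0.00522.

i ≈ 0.00522 m/m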